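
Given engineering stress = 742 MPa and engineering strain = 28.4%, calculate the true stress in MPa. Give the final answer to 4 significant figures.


sigma_true = sigma_eng * (1 + epsilon_eng)
sigma_true = 742 * (1 + 0.284)
sigma_true = 952.7 MPa


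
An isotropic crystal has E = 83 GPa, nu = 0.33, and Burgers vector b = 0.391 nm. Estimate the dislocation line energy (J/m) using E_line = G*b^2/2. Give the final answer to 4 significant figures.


Step 1: G = E / (2*(1+nu))
G = 83 / (2*(1+0.33)) = 31.203 GPa = 3.1203e+10 Pa
Step 2: E_line = G*b^2/2
b = 0.391 nm = 3.91e-10 m
E_line = 0.5 * 3.1203e+10 * (3.91e-10)^2 = 2.385e-09 J/m


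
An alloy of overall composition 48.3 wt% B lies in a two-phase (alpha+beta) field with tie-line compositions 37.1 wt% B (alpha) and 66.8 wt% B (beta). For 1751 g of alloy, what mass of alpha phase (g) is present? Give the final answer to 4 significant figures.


f_alpha = (C_beta - C0) / (C_beta - C_alpha)
f_alpha = (66.8 - 48.3) / (66.8 - 37.1) = 0.622896
m_alpha = f_alpha * m_total = 0.622896 * 1751 = 1091 g


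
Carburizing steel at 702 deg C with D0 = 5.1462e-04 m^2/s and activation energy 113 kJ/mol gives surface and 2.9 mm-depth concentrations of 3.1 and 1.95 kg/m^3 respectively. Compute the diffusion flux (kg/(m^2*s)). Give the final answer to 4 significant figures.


Step 1: D = D0 * exp(-Qd/(R*T))
T = 702 + 273.15 = 975.15 K
D = 5.1462e-04 * exp(-113e3 / (8.314 * 975.15)) = 4.55343e-10 m^2/s
Step 2: J = D * (C1 - C2) / dx
J = 4.55343e-10 * (3.1 - 1.95) / 2.9e-03
J = 1.806e-07 kg/(m^2*s)


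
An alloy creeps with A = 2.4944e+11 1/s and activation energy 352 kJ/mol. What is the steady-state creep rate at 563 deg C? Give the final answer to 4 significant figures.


rate = A * exp(-Q / (R*T))
T = 563 + 273.15 = 836.15 K
rate = 2.4944e+11 * exp(-352e3 / (8.314 * 836.15))
rate = 2.55e-11 1/s


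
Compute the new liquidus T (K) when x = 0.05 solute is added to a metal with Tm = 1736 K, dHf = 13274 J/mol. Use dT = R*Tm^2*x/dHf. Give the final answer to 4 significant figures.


dT = R*Tm^2*x / dHf
dT = 8.314 * 1736^2 * 0.05 / 13274
dT = 94.3795 K
T_new = 1736 - 94.3795 = 1642 K


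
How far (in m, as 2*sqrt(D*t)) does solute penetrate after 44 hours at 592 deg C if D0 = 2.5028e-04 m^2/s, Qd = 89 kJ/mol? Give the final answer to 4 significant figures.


Step 1: D = D0 * exp(-Qd/(R*T))
T = 865.15 K
D = 2.5028e-04 * exp(-89e3 / (8.314 * 865.15)) = 1.0586e-09 m^2/s
Step 2: L = 2*sqrt(D*t)
t = 44 h = 158400 s
L = 2*sqrt(1.0586e-09 * 158400) = 0.0259 m


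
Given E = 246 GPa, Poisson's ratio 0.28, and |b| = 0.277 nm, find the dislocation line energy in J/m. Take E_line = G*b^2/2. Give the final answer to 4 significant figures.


Step 1: G = E / (2*(1+nu))
G = 246 / (2*(1+0.28)) = 96.0938 GPa = 9.60938e+10 Pa
Step 2: E_line = G*b^2/2
b = 0.277 nm = 2.77e-10 m
E_line = 0.5 * 9.60938e+10 * (2.77e-10)^2 = 3.687e-09 J/m


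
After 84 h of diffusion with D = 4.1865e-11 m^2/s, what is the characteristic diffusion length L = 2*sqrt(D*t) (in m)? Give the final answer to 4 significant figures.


t = 84 hr = 302400 s
Diffusion length = 2*sqrt(D*t)
= 2*sqrt(4.1865e-11 * 302400)
= 7.116e-03 m


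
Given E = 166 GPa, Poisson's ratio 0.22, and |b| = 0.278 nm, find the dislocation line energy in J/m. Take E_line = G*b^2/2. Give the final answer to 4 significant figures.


Step 1: G = E / (2*(1+nu))
G = 166 / (2*(1+0.22)) = 68.0328 GPa = 6.80328e+10 Pa
Step 2: E_line = G*b^2/2
b = 0.278 nm = 2.78e-10 m
E_line = 0.5 * 6.80328e+10 * (2.78e-10)^2 = 2.629e-09 J/m


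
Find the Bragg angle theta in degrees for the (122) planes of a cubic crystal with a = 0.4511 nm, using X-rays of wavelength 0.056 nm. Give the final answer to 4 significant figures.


d = a / sqrt(h^2+k^2+l^2)
d = 0.4511 / sqrt(9) = 0.150367 nm
lambda = 2*d*sin(theta)  =>  sin(theta) = lambda / (2*d)
sin(theta) = 0.056 / (2 * 0.150367) = 0.186211
theta = 10.73 deg


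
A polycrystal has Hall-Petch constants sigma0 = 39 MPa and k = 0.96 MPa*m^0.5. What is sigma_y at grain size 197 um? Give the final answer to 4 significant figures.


sigma_y = sigma0 + k / sqrt(d)
d = 197 um = 1.97e-04 m
sigma_y = 39 + 0.96 / sqrt(1.97e-04)
sigma_y = 107.4 MPa


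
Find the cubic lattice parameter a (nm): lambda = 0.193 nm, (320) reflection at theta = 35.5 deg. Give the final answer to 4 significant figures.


d = lambda / (2*sin(theta))
d = 0.193 / (2*sin(35.5 deg))
d = 0.166178 nm
a = d * sqrt(h^2+k^2+l^2) = 0.166178 * sqrt(13)
a = 0.5992 nm


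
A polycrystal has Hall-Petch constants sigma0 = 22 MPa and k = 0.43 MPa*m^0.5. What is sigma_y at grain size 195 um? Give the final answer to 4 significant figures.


sigma_y = sigma0 + k / sqrt(d)
d = 195 um = 1.95e-04 m
sigma_y = 22 + 0.43 / sqrt(1.95e-04)
sigma_y = 52.79 MPa


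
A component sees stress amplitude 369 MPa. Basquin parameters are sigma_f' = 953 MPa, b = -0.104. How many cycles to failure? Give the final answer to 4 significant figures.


sigma_a = sigma_f' * (2*Nf)^b
2*Nf = (sigma_a / sigma_f')^(1/b)
2*Nf = (369 / 953)^(1/-0.104)
2*Nf = 9165.97
Nf = 4583 cycles


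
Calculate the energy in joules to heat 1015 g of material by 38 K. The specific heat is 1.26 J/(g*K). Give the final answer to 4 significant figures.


Q = m * cp * dT
Q = 1015 * 1.26 * 38
Q = 48600 J


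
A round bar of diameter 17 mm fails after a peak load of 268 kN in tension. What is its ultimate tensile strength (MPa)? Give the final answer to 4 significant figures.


A0 = pi*(d/2)^2 = pi*(17/2)^2 = 226.98 mm^2
UTS = F_max / A0 = 268*1000 / 226.98
UTS = 1181 MPa


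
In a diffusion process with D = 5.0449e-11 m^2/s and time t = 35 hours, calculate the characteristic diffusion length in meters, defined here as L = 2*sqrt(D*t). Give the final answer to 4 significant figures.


t = 35 hr = 126000 s
Diffusion length = 2*sqrt(D*t)
= 2*sqrt(5.0449e-11 * 126000)
= 5.042e-03 m


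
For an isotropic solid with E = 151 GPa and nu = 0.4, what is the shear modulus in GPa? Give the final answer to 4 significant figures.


G = E / (2*(1+nu))
G = 151 / (2*(1+0.4))
G = 53.93 GPa


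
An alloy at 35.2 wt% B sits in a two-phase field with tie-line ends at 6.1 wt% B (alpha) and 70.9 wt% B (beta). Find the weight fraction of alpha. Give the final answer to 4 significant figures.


f_alpha = (C_beta - C0) / (C_beta - C_alpha)
f_alpha = (70.9 - 35.2) / (70.9 - 6.1)
f_alpha = 0.5509


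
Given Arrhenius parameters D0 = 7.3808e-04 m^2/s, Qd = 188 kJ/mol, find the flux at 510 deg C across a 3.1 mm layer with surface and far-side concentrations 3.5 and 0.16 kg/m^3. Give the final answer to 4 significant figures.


Step 1: D = D0 * exp(-Qd/(R*T))
T = 510 + 273.15 = 783.15 K
D = 7.3808e-04 * exp(-188e3 / (8.314 * 783.15)) = 2.13011e-16 m^2/s
Step 2: J = D * (C1 - C2) / dx
J = 2.13011e-16 * (3.5 - 0.16) / 3.1e-03
J = 2.295e-13 kg/(m^2*s)


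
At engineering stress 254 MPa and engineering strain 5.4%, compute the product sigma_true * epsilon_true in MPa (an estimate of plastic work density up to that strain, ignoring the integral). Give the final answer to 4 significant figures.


sigma_true = sigma_eng * (1 + epsilon_eng)
sigma_true = 254 * (1 + 0.054) = 267.716 MPa
epsilon_true = ln(1 + epsilon_eng)
epsilon_true = ln(1 + 0.054) = 0.0525925
sigma_true * epsilon_true = 267.716 * 0.0525925 = 14.08 MPa


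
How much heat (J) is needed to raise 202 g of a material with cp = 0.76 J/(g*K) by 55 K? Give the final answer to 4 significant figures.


Q = m * cp * dT
Q = 202 * 0.76 * 55
Q = 8444 J


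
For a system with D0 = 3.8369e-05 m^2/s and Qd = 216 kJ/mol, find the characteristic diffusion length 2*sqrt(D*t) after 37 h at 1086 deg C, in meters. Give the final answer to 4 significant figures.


Step 1: D = D0 * exp(-Qd/(R*T))
T = 1359.15 K
D = 3.8369e-05 * exp(-216e3 / (8.314 * 1359.15)) = 1.91603e-13 m^2/s
Step 2: L = 2*sqrt(D*t)
t = 37 h = 133200 s
L = 2*sqrt(1.91603e-13 * 133200) = 3.195e-04 m


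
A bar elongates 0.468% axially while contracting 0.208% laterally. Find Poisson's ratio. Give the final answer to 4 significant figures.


nu = -epsilon_lat / epsilon_axial
Lateral strain is contraction (negative), so using magnitudes:
nu = 0.208 / 0.468
nu = 0.4444


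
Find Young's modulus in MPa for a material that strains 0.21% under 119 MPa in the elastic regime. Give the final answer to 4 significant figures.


E = sigma / epsilon
epsilon = 0.21% = 2.1e-03
E = 119 / 2.1e-03
E = 56670 MPa


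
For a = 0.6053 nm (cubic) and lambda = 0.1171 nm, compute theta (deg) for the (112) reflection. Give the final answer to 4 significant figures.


d = a / sqrt(h^2+k^2+l^2)
d = 0.6053 / sqrt(6) = 0.247113 nm
lambda = 2*d*sin(theta)  =>  sin(theta) = lambda / (2*d)
sin(theta) = 0.1171 / (2 * 0.247113) = 0.236936
theta = 13.71 deg


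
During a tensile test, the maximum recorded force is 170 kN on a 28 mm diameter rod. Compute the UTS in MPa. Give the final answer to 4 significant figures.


A0 = pi*(d/2)^2 = pi*(28/2)^2 = 615.752 mm^2
UTS = F_max / A0 = 170*1000 / 615.752
UTS = 276.1 MPa


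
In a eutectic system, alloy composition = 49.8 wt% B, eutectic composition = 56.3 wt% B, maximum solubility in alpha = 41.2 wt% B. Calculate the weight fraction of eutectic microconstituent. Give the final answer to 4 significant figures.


f_primary = (C_e - C0) / (C_e - C_alpha_max)
f_primary = (56.3 - 49.8) / (56.3 - 41.2)
f_primary = 0.430464
f_eutectic = 1 - 0.430464 = 0.5695


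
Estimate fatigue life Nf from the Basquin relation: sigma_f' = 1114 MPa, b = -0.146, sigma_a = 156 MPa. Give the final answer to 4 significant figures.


sigma_a = sigma_f' * (2*Nf)^b
2*Nf = (sigma_a / sigma_f')^(1/b)
2*Nf = (156 / 1114)^(1/-0.146)
2*Nf = 704166
Nf = 352100 cycles


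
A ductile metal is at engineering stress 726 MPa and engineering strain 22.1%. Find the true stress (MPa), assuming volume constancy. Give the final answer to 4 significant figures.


sigma_true = sigma_eng * (1 + epsilon_eng)
sigma_true = 726 * (1 + 0.221)
sigma_true = 886.4 MPa


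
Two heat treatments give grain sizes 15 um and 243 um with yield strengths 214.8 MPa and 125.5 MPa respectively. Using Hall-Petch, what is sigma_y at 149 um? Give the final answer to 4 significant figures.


sigma_y = sigma0 + k / sqrt(d)
1/sqrt(d1) = 1/sqrt(1.5e-05) = 258.199;  1/sqrt(d2) = 64.15
k = (sigma1 - sigma2) / (1/sqrt(d1) - 1/sqrt(d2)) = (214.8 - 125.5) / (258.199 - 64.15) = 0.460193 MPa*m^0.5
sigma0 = sigma1 - k/sqrt(d1) = 214.8 - 0.460193*258.199 = 95.9786 MPa
sigma_y(d3) = 95.9786 + 0.460193 / sqrt(1.49e-04) = 133.7 MPa


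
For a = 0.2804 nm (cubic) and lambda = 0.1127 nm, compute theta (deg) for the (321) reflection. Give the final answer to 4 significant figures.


d = a / sqrt(h^2+k^2+l^2)
d = 0.2804 / sqrt(14) = 0.0749401 nm
lambda = 2*d*sin(theta)  =>  sin(theta) = lambda / (2*d)
sin(theta) = 0.1127 / (2 * 0.0749401) = 0.751934
theta = 48.76 deg


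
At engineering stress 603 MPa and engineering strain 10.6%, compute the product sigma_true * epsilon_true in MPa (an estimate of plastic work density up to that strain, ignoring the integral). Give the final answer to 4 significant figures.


sigma_true = sigma_eng * (1 + epsilon_eng)
sigma_true = 603 * (1 + 0.106) = 666.918 MPa
epsilon_true = ln(1 + epsilon_eng)
epsilon_true = ln(1 + 0.106) = 0.10075
sigma_true * epsilon_true = 666.918 * 0.10075 = 67.19 MPa


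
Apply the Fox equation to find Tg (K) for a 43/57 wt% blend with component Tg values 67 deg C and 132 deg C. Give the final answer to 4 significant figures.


1/Tg = w1/Tg1 + w2/Tg2 (in Kelvin)
Tg1 = 340.15 K, Tg2 = 405.15 K
1/Tg = 0.43/340.15 + 0.57/405.15
Tg = 374.4 K


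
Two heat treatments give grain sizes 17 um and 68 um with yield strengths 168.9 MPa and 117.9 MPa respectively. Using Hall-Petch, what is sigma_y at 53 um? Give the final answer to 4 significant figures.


sigma_y = sigma0 + k / sqrt(d)
1/sqrt(d1) = 1/sqrt(1.7e-05) = 242.536;  1/sqrt(d2) = 121.268
k = (sigma1 - sigma2) / (1/sqrt(d1) - 1/sqrt(d2)) = (168.9 - 117.9) / (242.536 - 121.268) = 0.420557 MPa*m^0.5
sigma0 = sigma1 - k/sqrt(d1) = 168.9 - 0.420557*242.536 = 66.9 MPa
sigma_y(d3) = 66.9 + 0.420557 / sqrt(5.3e-05) = 124.7 MPa


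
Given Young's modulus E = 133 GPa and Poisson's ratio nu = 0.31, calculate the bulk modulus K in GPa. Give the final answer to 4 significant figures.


K = E / (3*(1-2*nu))
K = 133 / (3*(1-2*0.31))
K = 116.7 GPa


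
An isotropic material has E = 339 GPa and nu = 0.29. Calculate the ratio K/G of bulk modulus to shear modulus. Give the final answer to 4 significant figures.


G = E / (2*(1+nu))
G = 339 / (2*(1+0.29)) = 131.395 GPa
K = E / (3*(1-2*nu))
K = 339 / (3*(1-2*0.29)) = 269.048 GPa
K/G = 269.048 / 131.395 = 2.048


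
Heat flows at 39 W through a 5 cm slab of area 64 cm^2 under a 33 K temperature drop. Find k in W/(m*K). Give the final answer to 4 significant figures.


k = Q*L / (A*dT)
L = 0.05 m, A = 6.4e-03 m^2
k = 39 * 0.05 / (6.4e-03 * 33)
k = 9.233 W/(m*K)


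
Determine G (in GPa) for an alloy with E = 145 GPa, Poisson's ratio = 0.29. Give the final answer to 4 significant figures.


G = E / (2*(1+nu))
G = 145 / (2*(1+0.29))
G = 56.2 GPa


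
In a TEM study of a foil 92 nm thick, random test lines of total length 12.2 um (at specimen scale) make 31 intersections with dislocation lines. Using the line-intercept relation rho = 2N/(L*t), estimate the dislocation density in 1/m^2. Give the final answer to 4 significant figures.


rho = 2N / (L * t)
L = 12.2 um = 1.22e-05 m, t = 92 nm = 9.2e-08 m
rho = 2 * 31 / (1.22e-05 * 9.2e-08)
rho = 5.524e+13 1/m^2


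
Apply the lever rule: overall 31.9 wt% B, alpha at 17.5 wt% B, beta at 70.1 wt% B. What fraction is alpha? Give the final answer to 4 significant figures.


f_alpha = (C_beta - C0) / (C_beta - C_alpha)
f_alpha = (70.1 - 31.9) / (70.1 - 17.5)
f_alpha = 0.7262


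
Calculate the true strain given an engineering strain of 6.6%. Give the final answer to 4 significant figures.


epsilon_true = ln(1 + epsilon_eng)
epsilon_true = ln(1 + 0.066)
epsilon_true = 0.06391


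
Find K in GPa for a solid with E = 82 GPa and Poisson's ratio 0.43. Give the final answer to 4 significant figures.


K = E / (3*(1-2*nu))
K = 82 / (3*(1-2*0.43))
K = 195.2 GPa


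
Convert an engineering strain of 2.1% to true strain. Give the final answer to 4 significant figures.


epsilon_true = ln(1 + epsilon_eng)
epsilon_true = ln(1 + 0.021)
epsilon_true = 0.02078


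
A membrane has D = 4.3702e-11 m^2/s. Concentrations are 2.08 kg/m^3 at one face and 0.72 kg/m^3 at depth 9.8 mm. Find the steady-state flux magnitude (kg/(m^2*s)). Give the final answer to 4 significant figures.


J = -D * (dC/dx) = D * (C1 - C2) / dx
J = 4.3702e-11 * (2.08 - 0.72) / 9.8e-03
J = 6.065e-09 kg/(m^2*s)


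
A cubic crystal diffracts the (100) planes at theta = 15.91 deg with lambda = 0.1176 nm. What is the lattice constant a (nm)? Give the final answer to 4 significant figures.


d = lambda / (2*sin(theta))
d = 0.1176 / (2*sin(15.91 deg))
d = 0.214499 nm
a = d * sqrt(h^2+k^2+l^2) = 0.214499 * sqrt(1)
a = 0.2145 nm


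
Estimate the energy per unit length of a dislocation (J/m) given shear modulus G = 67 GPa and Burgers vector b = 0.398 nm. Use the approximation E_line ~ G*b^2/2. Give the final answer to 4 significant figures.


E = G*b^2/2
b = 0.398 nm = 3.98e-10 m
G = 67 GPa = 6.7e+10 Pa
E = 0.5 * 6.7e+10 * (3.98e-10)^2
E = 5.307e-09 J/m


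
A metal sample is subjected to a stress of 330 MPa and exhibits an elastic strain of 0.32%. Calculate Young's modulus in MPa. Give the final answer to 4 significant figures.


E = sigma / epsilon
epsilon = 0.32% = 3.2e-03
E = 330 / 3.2e-03
E = 103100 MPa


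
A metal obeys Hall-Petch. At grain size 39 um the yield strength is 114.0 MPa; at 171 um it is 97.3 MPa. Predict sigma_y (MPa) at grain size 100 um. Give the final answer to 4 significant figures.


sigma_y = sigma0 + k / sqrt(d)
1/sqrt(d1) = 1/sqrt(3.9e-05) = 160.128;  1/sqrt(d2) = 76.4719
k = (sigma1 - sigma2) / (1/sqrt(d1) - 1/sqrt(d2)) = (114.0 - 97.3) / (160.128 - 76.4719) = 0.199626 MPa*m^0.5
sigma0 = sigma1 - k/sqrt(d1) = 114.0 - 0.199626*160.128 = 82.0342 MPa
sigma_y(d3) = 82.0342 + 0.199626 / sqrt(1e-04) = 102 MPa


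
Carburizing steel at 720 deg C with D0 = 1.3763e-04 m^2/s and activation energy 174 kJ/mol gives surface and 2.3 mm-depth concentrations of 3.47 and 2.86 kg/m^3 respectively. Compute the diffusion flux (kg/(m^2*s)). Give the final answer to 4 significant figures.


Step 1: D = D0 * exp(-Qd/(R*T))
T = 720 + 273.15 = 993.15 K
D = 1.3763e-04 * exp(-174e3 / (8.314 * 993.15)) = 9.70214e-14 m^2/s
Step 2: J = D * (C1 - C2) / dx
J = 9.70214e-14 * (3.47 - 2.86) / 2.3e-03
J = 2.573e-11 kg/(m^2*s)


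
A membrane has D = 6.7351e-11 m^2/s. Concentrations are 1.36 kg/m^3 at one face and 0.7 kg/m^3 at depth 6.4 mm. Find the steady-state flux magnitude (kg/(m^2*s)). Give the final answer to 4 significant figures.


J = -D * (dC/dx) = D * (C1 - C2) / dx
J = 6.7351e-11 * (1.36 - 0.7) / 6.4e-03
J = 6.946e-09 kg/(m^2*s)


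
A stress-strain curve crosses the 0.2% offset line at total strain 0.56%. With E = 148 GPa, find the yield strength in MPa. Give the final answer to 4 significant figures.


Offset strain = 0.002
Elastic strain at yield = total_strain - offset = 5.6e-03 - 0.002 = 3.6e-03
sigma_y = E * elastic_strain = 148000 * 3.6e-03
sigma_y = 532.8 MPa


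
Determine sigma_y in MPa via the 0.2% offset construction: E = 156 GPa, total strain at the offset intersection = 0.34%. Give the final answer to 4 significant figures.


Offset strain = 0.002
Elastic strain at yield = total_strain - offset = 3.4e-03 - 0.002 = 1.4e-03
sigma_y = E * elastic_strain = 156000 * 1.4e-03
sigma_y = 218.4 MPa


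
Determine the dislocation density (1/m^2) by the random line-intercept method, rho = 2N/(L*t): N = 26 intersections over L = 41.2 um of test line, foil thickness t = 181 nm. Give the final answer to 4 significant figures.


rho = 2N / (L * t)
L = 41.2 um = 4.12e-05 m, t = 181 nm = 1.81e-07 m
rho = 2 * 26 / (4.12e-05 * 1.81e-07)
rho = 6.973e+12 1/m^2


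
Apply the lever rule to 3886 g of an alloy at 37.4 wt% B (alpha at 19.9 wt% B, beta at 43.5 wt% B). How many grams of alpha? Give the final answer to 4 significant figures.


f_alpha = (C_beta - C0) / (C_beta - C_alpha)
f_alpha = (43.5 - 37.4) / (43.5 - 19.9) = 0.258475
m_alpha = f_alpha * m_total = 0.258475 * 3886 = 1004 g


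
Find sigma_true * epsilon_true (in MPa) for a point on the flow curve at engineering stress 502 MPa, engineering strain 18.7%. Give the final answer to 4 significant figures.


sigma_true = sigma_eng * (1 + epsilon_eng)
sigma_true = 502 * (1 + 0.187) = 595.874 MPa
epsilon_true = ln(1 + epsilon_eng)
epsilon_true = ln(1 + 0.187) = 0.171429
sigma_true * epsilon_true = 595.874 * 0.171429 = 102.2 MPa


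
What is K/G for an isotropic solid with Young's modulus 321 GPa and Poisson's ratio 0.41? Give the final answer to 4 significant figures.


G = E / (2*(1+nu))
G = 321 / (2*(1+0.41)) = 113.83 GPa
K = E / (3*(1-2*nu))
K = 321 / (3*(1-2*0.41)) = 594.444 GPa
K/G = 594.444 / 113.83 = 5.222


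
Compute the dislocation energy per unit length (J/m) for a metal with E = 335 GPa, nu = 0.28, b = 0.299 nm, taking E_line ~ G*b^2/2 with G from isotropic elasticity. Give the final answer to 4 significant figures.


Step 1: G = E / (2*(1+nu))
G = 335 / (2*(1+0.28)) = 130.859 GPa = 1.30859e+11 Pa
Step 2: E_line = G*b^2/2
b = 0.299 nm = 2.99e-10 m
E_line = 0.5 * 1.30859e+11 * (2.99e-10)^2 = 5.849e-09 J/m


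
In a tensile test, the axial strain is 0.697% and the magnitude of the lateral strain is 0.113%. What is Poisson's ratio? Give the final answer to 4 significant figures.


nu = -epsilon_lat / epsilon_axial
Lateral strain is contraction (negative), so using magnitudes:
nu = 0.113 / 0.697
nu = 0.1621


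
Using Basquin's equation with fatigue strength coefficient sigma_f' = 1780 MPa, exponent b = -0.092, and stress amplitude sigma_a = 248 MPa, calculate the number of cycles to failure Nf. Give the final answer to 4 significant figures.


sigma_a = sigma_f' * (2*Nf)^b
2*Nf = (sigma_a / sigma_f')^(1/b)
2*Nf = (248 / 1780)^(1/-0.092)
2*Nf = 2.01374e+09
Nf = 1.007e+09 cycles


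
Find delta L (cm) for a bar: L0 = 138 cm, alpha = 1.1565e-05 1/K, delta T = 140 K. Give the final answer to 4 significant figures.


dL = L0 * alpha * dT
dL = 138 * 1.1565e-05 * 140
dL = 0.2234 cm


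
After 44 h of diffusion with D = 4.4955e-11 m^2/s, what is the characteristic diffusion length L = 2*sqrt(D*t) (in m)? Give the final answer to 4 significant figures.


t = 44 hr = 158400 s
Diffusion length = 2*sqrt(D*t)
= 2*sqrt(4.4955e-11 * 158400)
= 5.337e-03 m


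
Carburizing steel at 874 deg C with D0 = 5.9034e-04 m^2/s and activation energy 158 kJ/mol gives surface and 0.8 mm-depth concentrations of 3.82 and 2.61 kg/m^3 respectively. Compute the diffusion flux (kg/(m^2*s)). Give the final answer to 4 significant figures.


Step 1: D = D0 * exp(-Qd/(R*T))
T = 874 + 273.15 = 1147.15 K
D = 5.9034e-04 * exp(-158e3 / (8.314 * 1147.15)) = 3.77075e-11 m^2/s
Step 2: J = D * (C1 - C2) / dx
J = 3.77075e-11 * (3.82 - 2.61) / 8e-04
J = 5.703e-08 kg/(m^2*s)


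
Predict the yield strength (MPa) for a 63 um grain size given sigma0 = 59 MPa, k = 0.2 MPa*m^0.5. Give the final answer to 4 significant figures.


sigma_y = sigma0 + k / sqrt(d)
d = 63 um = 6.3e-05 m
sigma_y = 59 + 0.2 / sqrt(6.3e-05)
sigma_y = 84.2 MPa


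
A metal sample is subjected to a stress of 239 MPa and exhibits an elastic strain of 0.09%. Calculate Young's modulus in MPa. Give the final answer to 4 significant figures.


E = sigma / epsilon
epsilon = 0.09% = 9e-04
E = 239 / 9e-04
E = 265600 MPa


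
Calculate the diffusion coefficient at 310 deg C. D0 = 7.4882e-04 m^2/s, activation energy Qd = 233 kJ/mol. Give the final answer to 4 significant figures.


D = D0 * exp(-Qd / (R*T))
T = 583.15 K
D = 7.4882e-04 * exp(-233e3 / (8.314 * 583.15))
D = 1.007e-24 m^2/s


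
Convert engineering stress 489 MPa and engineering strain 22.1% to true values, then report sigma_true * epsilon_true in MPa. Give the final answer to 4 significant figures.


sigma_true = sigma_eng * (1 + epsilon_eng)
sigma_true = 489 * (1 + 0.221) = 597.069 MPa
epsilon_true = ln(1 + epsilon_eng)
epsilon_true = ln(1 + 0.221) = 0.19967
sigma_true * epsilon_true = 597.069 * 0.19967 = 119.2 MPa


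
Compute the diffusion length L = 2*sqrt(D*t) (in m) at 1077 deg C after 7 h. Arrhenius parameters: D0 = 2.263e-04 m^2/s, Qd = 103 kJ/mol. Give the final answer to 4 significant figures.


Step 1: D = D0 * exp(-Qd/(R*T))
T = 1350.15 K
D = 2.263e-04 * exp(-103e3 / (8.314 * 1350.15)) = 2.34247e-08 m^2/s
Step 2: L = 2*sqrt(D*t)
t = 7 h = 25200 s
L = 2*sqrt(2.34247e-08 * 25200) = 0.04859 m


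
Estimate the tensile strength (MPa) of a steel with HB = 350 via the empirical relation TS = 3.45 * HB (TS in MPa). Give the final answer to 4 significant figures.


TS (MPa) = 3.45 * HB
TS = 3.45 * 350
TS = 1208 MPa


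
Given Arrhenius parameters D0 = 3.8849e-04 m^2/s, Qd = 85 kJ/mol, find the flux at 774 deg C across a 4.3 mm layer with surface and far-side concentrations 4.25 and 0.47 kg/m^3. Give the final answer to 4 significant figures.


Step 1: D = D0 * exp(-Qd/(R*T))
T = 774 + 273.15 = 1047.15 K
D = 3.8849e-04 * exp(-85e3 / (8.314 * 1047.15)) = 2.2346e-08 m^2/s
Step 2: J = D * (C1 - C2) / dx
J = 2.2346e-08 * (4.25 - 0.47) / 4.3e-03
J = 1.964e-05 kg/(m^2*s)


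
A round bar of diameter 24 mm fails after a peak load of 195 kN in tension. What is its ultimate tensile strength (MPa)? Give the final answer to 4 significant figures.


A0 = pi*(d/2)^2 = pi*(24/2)^2 = 452.389 mm^2
UTS = F_max / A0 = 195*1000 / 452.389
UTS = 431 MPa


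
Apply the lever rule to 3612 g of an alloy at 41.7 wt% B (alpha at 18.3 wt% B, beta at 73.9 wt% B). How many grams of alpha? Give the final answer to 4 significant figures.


f_alpha = (C_beta - C0) / (C_beta - C_alpha)
f_alpha = (73.9 - 41.7) / (73.9 - 18.3) = 0.579137
m_alpha = f_alpha * m_total = 0.579137 * 3612 = 2092 g


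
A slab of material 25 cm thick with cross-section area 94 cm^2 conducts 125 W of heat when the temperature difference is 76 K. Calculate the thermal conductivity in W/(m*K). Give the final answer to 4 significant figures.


k = Q*L / (A*dT)
L = 0.25 m, A = 9.4e-03 m^2
k = 125 * 0.25 / (9.4e-03 * 76)
k = 43.74 W/(m*K)


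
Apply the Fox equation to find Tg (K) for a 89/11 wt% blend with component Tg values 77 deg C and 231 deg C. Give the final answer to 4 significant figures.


1/Tg = w1/Tg1 + w2/Tg2 (in Kelvin)
Tg1 = 350.15 K, Tg2 = 504.15 K
1/Tg = 0.89/350.15 + 0.11/504.15
Tg = 362.3 K


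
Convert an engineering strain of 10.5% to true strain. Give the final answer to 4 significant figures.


epsilon_true = ln(1 + epsilon_eng)
epsilon_true = ln(1 + 0.105)
epsilon_true = 0.09985


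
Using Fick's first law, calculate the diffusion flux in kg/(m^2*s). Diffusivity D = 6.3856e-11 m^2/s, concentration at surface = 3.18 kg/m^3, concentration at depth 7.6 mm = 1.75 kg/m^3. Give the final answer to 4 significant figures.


J = -D * (dC/dx) = D * (C1 - C2) / dx
J = 6.3856e-11 * (3.18 - 1.75) / 7.6e-03
J = 1.202e-08 kg/(m^2*s)


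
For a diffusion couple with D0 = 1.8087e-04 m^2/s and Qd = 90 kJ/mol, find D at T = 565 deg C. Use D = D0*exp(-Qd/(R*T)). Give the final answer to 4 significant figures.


D = D0 * exp(-Qd / (R*T))
T = 838.15 K
D = 1.8087e-04 * exp(-90e3 / (8.314 * 838.15))
D = 4.449e-10 m^2/s


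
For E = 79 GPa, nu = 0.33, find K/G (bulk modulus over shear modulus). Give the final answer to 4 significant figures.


G = E / (2*(1+nu))
G = 79 / (2*(1+0.33)) = 29.6992 GPa
K = E / (3*(1-2*nu))
K = 79 / (3*(1-2*0.33)) = 77.451 GPa
K/G = 77.451 / 29.6992 = 2.608


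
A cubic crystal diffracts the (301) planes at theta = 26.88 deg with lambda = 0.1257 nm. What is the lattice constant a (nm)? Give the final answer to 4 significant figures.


d = lambda / (2*sin(theta))
d = 0.1257 / (2*sin(26.88 deg))
d = 0.139011 nm
a = d * sqrt(h^2+k^2+l^2) = 0.139011 * sqrt(10)
a = 0.4396 nm


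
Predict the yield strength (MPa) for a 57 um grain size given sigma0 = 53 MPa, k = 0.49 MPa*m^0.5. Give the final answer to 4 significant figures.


sigma_y = sigma0 + k / sqrt(d)
d = 57 um = 5.7e-05 m
sigma_y = 53 + 0.49 / sqrt(5.7e-05)
sigma_y = 117.9 MPa


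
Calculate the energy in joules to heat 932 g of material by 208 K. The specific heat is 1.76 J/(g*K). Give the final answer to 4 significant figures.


Q = m * cp * dT
Q = 932 * 1.76 * 208
Q = 341200 J


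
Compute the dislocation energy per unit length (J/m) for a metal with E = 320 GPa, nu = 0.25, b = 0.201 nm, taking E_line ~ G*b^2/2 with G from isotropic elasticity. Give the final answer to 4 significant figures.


Step 1: G = E / (2*(1+nu))
G = 320 / (2*(1+0.25)) = 128 GPa = 1.28e+11 Pa
Step 2: E_line = G*b^2/2
b = 0.201 nm = 2.01e-10 m
E_line = 0.5 * 1.28e+11 * (2.01e-10)^2 = 2.586e-09 J/m


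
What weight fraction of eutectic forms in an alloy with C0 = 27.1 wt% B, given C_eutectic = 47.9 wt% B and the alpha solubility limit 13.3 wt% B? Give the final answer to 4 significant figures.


f_primary = (C_e - C0) / (C_e - C_alpha_max)
f_primary = (47.9 - 27.1) / (47.9 - 13.3)
f_primary = 0.601156
f_eutectic = 1 - 0.601156 = 0.3988


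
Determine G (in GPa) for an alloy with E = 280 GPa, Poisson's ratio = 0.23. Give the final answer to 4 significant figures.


G = E / (2*(1+nu))
G = 280 / (2*(1+0.23))
G = 113.8 GPa


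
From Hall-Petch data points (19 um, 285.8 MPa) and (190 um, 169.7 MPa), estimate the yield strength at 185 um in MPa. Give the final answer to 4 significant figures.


sigma_y = sigma0 + k / sqrt(d)
1/sqrt(d1) = 1/sqrt(1.9e-05) = 229.416;  1/sqrt(d2) = 72.5476
k = (sigma1 - sigma2) / (1/sqrt(d1) - 1/sqrt(d2)) = (285.8 - 169.7) / (229.416 - 72.5476) = 0.740112 MPa*m^0.5
sigma0 = sigma1 - k/sqrt(d1) = 285.8 - 0.740112*229.416 = 116.007 MPa
sigma_y(d3) = 116.007 + 0.740112 / sqrt(1.85e-04) = 170.4 MPa


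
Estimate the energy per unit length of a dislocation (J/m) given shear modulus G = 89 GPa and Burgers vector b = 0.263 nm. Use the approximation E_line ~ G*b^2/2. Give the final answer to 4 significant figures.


E = G*b^2/2
b = 0.263 nm = 2.63e-10 m
G = 89 GPa = 8.9e+10 Pa
E = 0.5 * 8.9e+10 * (2.63e-10)^2
E = 3.078e-09 J/m


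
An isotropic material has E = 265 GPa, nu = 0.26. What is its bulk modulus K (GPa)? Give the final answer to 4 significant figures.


K = E / (3*(1-2*nu))
K = 265 / (3*(1-2*0.26))
K = 184 GPa


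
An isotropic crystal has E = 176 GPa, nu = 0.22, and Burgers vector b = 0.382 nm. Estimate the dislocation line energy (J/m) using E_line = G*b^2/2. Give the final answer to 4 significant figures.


Step 1: G = E / (2*(1+nu))
G = 176 / (2*(1+0.22)) = 72.1311 GPa = 7.21311e+10 Pa
Step 2: E_line = G*b^2/2
b = 0.382 nm = 3.82e-10 m
E_line = 0.5 * 7.21311e+10 * (3.82e-10)^2 = 5.263e-09 J/m


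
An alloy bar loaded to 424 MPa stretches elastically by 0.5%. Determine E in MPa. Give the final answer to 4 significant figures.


E = sigma / epsilon
epsilon = 0.5% = 5e-03
E = 424 / 5e-03
E = 84800 MPa


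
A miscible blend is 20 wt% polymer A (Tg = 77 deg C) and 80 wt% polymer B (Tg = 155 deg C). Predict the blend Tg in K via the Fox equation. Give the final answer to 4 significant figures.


1/Tg = w1/Tg1 + w2/Tg2 (in Kelvin)
Tg1 = 350.15 K, Tg2 = 428.15 K
1/Tg = 0.2/350.15 + 0.8/428.15
Tg = 409.9 K


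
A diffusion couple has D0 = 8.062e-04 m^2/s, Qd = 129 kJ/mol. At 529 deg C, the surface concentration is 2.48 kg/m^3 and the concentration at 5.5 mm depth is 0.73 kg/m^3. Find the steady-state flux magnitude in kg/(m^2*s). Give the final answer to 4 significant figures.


Step 1: D = D0 * exp(-Qd/(R*T))
T = 529 + 273.15 = 802.15 K
D = 8.062e-04 * exp(-129e3 / (8.314 * 802.15)) = 3.20538e-12 m^2/s
Step 2: J = D * (C1 - C2) / dx
J = 3.20538e-12 * (2.48 - 0.73) / 5.5e-03
J = 1.02e-09 kg/(m^2*s)


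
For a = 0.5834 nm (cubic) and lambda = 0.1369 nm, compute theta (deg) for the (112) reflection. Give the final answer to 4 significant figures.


d = a / sqrt(h^2+k^2+l^2)
d = 0.5834 / sqrt(6) = 0.238172 nm
lambda = 2*d*sin(theta)  =>  sin(theta) = lambda / (2*d)
sin(theta) = 0.1369 / (2 * 0.238172) = 0.287397
theta = 16.7 deg


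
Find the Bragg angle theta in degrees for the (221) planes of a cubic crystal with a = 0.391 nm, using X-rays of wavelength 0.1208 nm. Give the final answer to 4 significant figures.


d = a / sqrt(h^2+k^2+l^2)
d = 0.391 / sqrt(9) = 0.130333 nm
lambda = 2*d*sin(theta)  =>  sin(theta) = lambda / (2*d)
sin(theta) = 0.1208 / (2 * 0.130333) = 0.463427
theta = 27.61 deg


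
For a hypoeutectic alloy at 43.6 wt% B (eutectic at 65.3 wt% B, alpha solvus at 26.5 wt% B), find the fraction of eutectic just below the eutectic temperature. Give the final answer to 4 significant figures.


f_primary = (C_e - C0) / (C_e - C_alpha_max)
f_primary = (65.3 - 43.6) / (65.3 - 26.5)
f_primary = 0.559278
f_eutectic = 1 - 0.559278 = 0.4407


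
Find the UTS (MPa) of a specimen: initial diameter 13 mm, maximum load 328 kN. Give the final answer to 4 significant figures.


A0 = pi*(d/2)^2 = pi*(13/2)^2 = 132.732 mm^2
UTS = F_max / A0 = 328*1000 / 132.732
UTS = 2471 MPa


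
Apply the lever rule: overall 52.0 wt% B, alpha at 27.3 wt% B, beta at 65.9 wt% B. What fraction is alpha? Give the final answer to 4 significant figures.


f_alpha = (C_beta - C0) / (C_beta - C_alpha)
f_alpha = (65.9 - 52.0) / (65.9 - 27.3)
f_alpha = 0.3601


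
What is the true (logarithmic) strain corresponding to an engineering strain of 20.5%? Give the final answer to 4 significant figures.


epsilon_true = ln(1 + epsilon_eng)
epsilon_true = ln(1 + 0.205)
epsilon_true = 0.1865


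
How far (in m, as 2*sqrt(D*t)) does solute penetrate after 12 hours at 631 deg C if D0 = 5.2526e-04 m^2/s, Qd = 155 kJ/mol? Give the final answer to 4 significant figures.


Step 1: D = D0 * exp(-Qd/(R*T))
T = 904.15 K
D = 5.2526e-04 * exp(-155e3 / (8.314 * 904.15)) = 5.82608e-13 m^2/s
Step 2: L = 2*sqrt(D*t)
t = 12 h = 43200 s
L = 2*sqrt(5.82608e-13 * 43200) = 3.173e-04 m


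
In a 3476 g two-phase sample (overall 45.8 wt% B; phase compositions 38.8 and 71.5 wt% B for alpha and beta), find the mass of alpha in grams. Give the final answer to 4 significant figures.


f_alpha = (C_beta - C0) / (C_beta - C_alpha)
f_alpha = (71.5 - 45.8) / (71.5 - 38.8) = 0.785933
m_alpha = f_alpha * m_total = 0.785933 * 3476 = 2732 g


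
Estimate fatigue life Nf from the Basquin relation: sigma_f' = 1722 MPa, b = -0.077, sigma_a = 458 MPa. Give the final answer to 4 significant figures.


sigma_a = sigma_f' * (2*Nf)^b
2*Nf = (sigma_a / sigma_f')^(1/b)
2*Nf = (458 / 1722)^(1/-0.077)
2*Nf = 2.94924e+07
Nf = 1.475e+07 cycles


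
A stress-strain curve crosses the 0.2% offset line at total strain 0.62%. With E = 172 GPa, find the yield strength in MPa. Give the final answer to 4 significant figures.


Offset strain = 0.002
Elastic strain at yield = total_strain - offset = 6.2e-03 - 0.002 = 4.2e-03
sigma_y = E * elastic_strain = 172000 * 4.2e-03
sigma_y = 722.4 MPa


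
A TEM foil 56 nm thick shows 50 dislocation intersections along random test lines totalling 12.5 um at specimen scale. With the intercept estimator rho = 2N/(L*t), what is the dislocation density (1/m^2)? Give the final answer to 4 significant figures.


rho = 2N / (L * t)
L = 12.5 um = 1.25e-05 m, t = 56 nm = 5.6e-08 m
rho = 2 * 50 / (1.25e-05 * 5.6e-08)
rho = 1.429e+14 1/m^2


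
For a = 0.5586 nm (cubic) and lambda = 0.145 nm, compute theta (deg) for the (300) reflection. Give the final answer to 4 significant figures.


d = a / sqrt(h^2+k^2+l^2)
d = 0.5586 / sqrt(9) = 0.1862 nm
lambda = 2*d*sin(theta)  =>  sin(theta) = lambda / (2*d)
sin(theta) = 0.145 / (2 * 0.1862) = 0.389366
theta = 22.92 deg


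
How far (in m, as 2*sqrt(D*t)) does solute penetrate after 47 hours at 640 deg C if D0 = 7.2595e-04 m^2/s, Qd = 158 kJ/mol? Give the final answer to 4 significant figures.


Step 1: D = D0 * exp(-Qd/(R*T))
T = 913.15 K
D = 7.2595e-04 * exp(-158e3 / (8.314 * 913.15)) = 6.64591e-13 m^2/s
Step 2: L = 2*sqrt(D*t)
t = 47 h = 169200 s
L = 2*sqrt(6.64591e-13 * 169200) = 6.707e-04 m


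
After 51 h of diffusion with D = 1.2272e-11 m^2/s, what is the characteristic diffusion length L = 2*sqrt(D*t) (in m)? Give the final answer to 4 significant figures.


t = 51 hr = 183600 s
Diffusion length = 2*sqrt(D*t)
= 2*sqrt(1.2272e-11 * 183600)
= 3.002e-03 m


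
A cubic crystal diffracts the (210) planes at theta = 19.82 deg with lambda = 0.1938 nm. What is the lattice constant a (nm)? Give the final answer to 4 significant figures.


d = lambda / (2*sin(theta))
d = 0.1938 / (2*sin(19.82 deg))
d = 0.285785 nm
a = d * sqrt(h^2+k^2+l^2) = 0.285785 * sqrt(5)
a = 0.639 nm


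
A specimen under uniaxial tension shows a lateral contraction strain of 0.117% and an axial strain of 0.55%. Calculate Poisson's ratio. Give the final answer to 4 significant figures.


nu = -epsilon_lat / epsilon_axial
Lateral strain is contraction (negative), so using magnitudes:
nu = 0.117 / 0.55
nu = 0.2127


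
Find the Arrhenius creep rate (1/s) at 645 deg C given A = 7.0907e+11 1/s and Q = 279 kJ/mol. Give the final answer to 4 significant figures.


rate = A * exp(-Q / (R*T))
T = 645 + 273.15 = 918.15 K
rate = 7.0907e+11 * exp(-279e3 / (8.314 * 918.15))
rate = 9.495e-05 1/s


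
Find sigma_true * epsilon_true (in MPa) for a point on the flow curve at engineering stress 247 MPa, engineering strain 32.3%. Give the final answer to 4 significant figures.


sigma_true = sigma_eng * (1 + epsilon_eng)
sigma_true = 247 * (1 + 0.323) = 326.781 MPa
epsilon_true = ln(1 + epsilon_eng)
epsilon_true = ln(1 + 0.323) = 0.279902
sigma_true * epsilon_true = 326.781 * 0.279902 = 91.47 MPa


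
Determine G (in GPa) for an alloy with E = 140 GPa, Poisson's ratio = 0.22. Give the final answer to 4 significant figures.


G = E / (2*(1+nu))
G = 140 / (2*(1+0.22))
G = 57.38 GPa


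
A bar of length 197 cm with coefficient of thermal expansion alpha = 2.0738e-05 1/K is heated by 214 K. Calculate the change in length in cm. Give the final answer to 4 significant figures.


dL = L0 * alpha * dT
dL = 197 * 2.0738e-05 * 214
dL = 0.8743 cm


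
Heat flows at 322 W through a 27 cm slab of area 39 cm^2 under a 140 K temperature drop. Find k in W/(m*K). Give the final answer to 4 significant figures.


k = Q*L / (A*dT)
L = 0.27 m, A = 3.9e-03 m^2
k = 322 * 0.27 / (3.9e-03 * 140)
k = 159.2 W/(m*K)


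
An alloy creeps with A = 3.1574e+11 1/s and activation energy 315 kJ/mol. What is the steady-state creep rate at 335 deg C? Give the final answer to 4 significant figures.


rate = A * exp(-Q / (R*T))
T = 335 + 273.15 = 608.15 K
rate = 3.1574e+11 * exp(-315e3 / (8.314 * 608.15))
rate = 2.771e-16 1/s


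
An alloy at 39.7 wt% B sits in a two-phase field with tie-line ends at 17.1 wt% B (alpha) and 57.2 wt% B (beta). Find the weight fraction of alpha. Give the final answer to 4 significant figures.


f_alpha = (C_beta - C0) / (C_beta - C_alpha)
f_alpha = (57.2 - 39.7) / (57.2 - 17.1)
f_alpha = 0.4364


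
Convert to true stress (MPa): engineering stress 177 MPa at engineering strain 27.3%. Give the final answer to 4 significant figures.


sigma_true = sigma_eng * (1 + epsilon_eng)
sigma_true = 177 * (1 + 0.273)
sigma_true = 225.3 MPa


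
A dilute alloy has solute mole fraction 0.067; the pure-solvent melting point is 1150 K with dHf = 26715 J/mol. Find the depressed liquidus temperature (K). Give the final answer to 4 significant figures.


dT = R*Tm^2*x / dHf
dT = 8.314 * 1150^2 * 0.067 / 26715
dT = 27.5756 K
T_new = 1150 - 27.5756 = 1122 K


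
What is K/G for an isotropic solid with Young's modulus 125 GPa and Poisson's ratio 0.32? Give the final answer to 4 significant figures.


G = E / (2*(1+nu))
G = 125 / (2*(1+0.32)) = 47.3485 GPa
K = E / (3*(1-2*nu))
K = 125 / (3*(1-2*0.32)) = 115.741 GPa
K/G = 115.741 / 47.3485 = 2.444


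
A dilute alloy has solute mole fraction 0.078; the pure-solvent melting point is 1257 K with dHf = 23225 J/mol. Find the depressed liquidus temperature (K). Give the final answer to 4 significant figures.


dT = R*Tm^2*x / dHf
dT = 8.314 * 1257^2 * 0.078 / 23225
dT = 44.1184 K
T_new = 1257 - 44.1184 = 1213 K


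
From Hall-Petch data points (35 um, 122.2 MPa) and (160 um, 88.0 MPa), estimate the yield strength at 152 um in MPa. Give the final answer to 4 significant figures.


sigma_y = sigma0 + k / sqrt(d)
1/sqrt(d1) = 1/sqrt(3.5e-05) = 169.031;  1/sqrt(d2) = 79.0569
k = (sigma1 - sigma2) / (1/sqrt(d1) - 1/sqrt(d2)) = (122.2 - 88.0) / (169.031 - 79.0569) = 0.38011 MPa*m^0.5
sigma0 = sigma1 - k/sqrt(d1) = 122.2 - 0.38011*169.031 = 57.9497 MPa
sigma_y(d3) = 57.9497 + 0.38011 / sqrt(1.52e-04) = 88.78 MPa


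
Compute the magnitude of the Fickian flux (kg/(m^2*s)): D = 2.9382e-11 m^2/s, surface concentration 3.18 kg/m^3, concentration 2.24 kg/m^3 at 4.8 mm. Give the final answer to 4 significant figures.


J = -D * (dC/dx) = D * (C1 - C2) / dx
J = 2.9382e-11 * (3.18 - 2.24) / 4.8e-03
J = 5.754e-09 kg/(m^2*s)


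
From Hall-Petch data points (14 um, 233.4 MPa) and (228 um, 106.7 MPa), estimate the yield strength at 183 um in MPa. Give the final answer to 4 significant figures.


sigma_y = sigma0 + k / sqrt(d)
1/sqrt(d1) = 1/sqrt(1.4e-05) = 267.261;  1/sqrt(d2) = 66.2266
k = (sigma1 - sigma2) / (1/sqrt(d1) - 1/sqrt(d2)) = (233.4 - 106.7) / (267.261 - 66.2266) = 0.63024 MPa*m^0.5
sigma0 = sigma1 - k/sqrt(d1) = 233.4 - 0.63024*267.261 = 64.9614 MPa
sigma_y(d3) = 64.9614 + 0.63024 / sqrt(1.83e-04) = 111.6 MPa
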